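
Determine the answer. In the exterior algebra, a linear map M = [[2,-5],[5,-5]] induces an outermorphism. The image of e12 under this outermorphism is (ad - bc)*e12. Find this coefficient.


The outermorphism of a linear map f sends e1^e2 to f(e1)^f(e2).
f(e1) = 2*e1 + 5*e2
f(e2) = -5*e1 - 5*e2
f(e1) ^ f(e2) = (2*e1 + 5*e2) ^ (-5*e1 - 5*e2)
= 2*(-5)*e12 + 5*(-5)*e21
= (-10 - (-25))*e12
= 15*e12
Coefficient = 15


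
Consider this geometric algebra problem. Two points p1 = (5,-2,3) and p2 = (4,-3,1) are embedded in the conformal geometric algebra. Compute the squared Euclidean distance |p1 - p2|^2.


p1 - p2 = (1, 1, 2)
|p1 - p2|^2 = 1^2 + 1^2 + 2^2
= 1 + 1 + 4
= 6


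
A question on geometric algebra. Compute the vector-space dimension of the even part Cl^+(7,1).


Even subalgebra dimension = 2^(n-1)
n = 7 + 1 = 8
2^(8 - 1) = 2^7 = 128
Verification: sum of C(8,k) for even k = 1 + 28 + 70 + 28 + 1 = 128
Result = 128


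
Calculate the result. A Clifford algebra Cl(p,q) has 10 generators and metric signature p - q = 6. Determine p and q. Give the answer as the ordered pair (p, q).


We need p + q = 10 and p - q = 6.
Adding: 2p = 10 + 6 = 16, so p = 8.
Then q = 10 - 8 = 2.
(p, q) = (8, 2)


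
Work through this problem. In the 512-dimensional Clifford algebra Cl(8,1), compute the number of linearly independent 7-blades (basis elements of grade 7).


Number of grade-k basis blades in Cl(p,q) with n = p + q is C(n, k).
n = 8 + 1 = 9
C(9, 7) = 9! / (7! * 2!)
= 362880 / (5040 * 2)
= 36


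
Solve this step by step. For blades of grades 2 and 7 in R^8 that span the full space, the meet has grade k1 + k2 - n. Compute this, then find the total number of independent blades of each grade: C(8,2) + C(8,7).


Meet grade = grade(A) + grade(B) - n
= 2 + 7 - 8 = 1
C(8,2) = 28
C(8,7) = 8
dim_A + dim_B = 28 + 8 = 36


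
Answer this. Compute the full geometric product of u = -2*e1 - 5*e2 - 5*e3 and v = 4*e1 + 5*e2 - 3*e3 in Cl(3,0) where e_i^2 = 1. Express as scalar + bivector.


In Cl(3,0): e_i^2 = 1, e_ie_j = -e_je_i for i != j.
Scalar part = u . v = (-2)*4 + (-5)*5 + (-5)*(-3)
= -8 + (-25) + 15 = -18
e12 coeff = (-2)*5 - (-5)*4 = -10 - (-20) = 10
e13 coeff = (-2)*(-3) - (-5)*4 = 6 - (-20) = 26
e23 coeff = (-5)*(-3) - (-5)*5 = 15 - (-25) = 40
uv = -18 + 10*e12 + 26*e13 + 40*e23


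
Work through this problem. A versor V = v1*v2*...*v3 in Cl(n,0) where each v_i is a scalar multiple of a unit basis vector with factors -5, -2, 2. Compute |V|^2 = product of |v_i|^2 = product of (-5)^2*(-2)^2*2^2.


Each vector v_i has |v_i|^2 = s_i^2
Squared scales: (-5)^2 = 25, (-2)^2 = 4, 2^2 = 4
|V|^2 = 25 * 4 * 4
= 400


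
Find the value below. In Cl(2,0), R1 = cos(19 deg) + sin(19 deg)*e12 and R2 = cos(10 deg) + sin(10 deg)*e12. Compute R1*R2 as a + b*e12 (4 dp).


Same-plane rotors commute and their half-angles add:
R1*R2 = cos(a1 + a2) + sin(a1 + a2)*e12.
a1 + a2 = 19 + 10 = 29 deg
cos(29 deg) = 0.8746
sin(29 deg) = 0.4848
R1*R2 = 0.8746 + 0.4848*e12


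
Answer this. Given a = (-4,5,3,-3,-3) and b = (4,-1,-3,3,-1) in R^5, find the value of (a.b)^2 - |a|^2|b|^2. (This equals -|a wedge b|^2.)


a . b = (-4)*4 + 5*(-1) + 3*(-3) + (-3)*3 + (-3)*(-1)
= -16 + (-5) + (-9) + (-9) + 3 = -36
|a|^2 = (-4)^2 + 5^2 + 3^2 + (-3)^2 + (-3)^2 = 68
|b|^2 = 4^2 + (-1)^2 + (-3)^2 + 3^2 + (-1)^2 = 36
(a.b)^2 = (-36)^2 = 1296
|a|^2 * |b|^2 = 68 * 36 = 2448
Result = 1296 - 2448 = -1152


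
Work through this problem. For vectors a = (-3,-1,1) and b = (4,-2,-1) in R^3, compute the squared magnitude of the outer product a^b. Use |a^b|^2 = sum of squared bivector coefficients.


a wedge b = (a1*b2 - a2*b1)*e12 + (a1*b3 - a3*b1)*e13 + (a2*b3 - a3*b2)*e23
e12 coeff: (-3)*(-2) - (-1)*4 = 6 - (-4) = 10
e13 coeff: (-3)*(-1) - 1*4 = 3 - 4 = -1
e23 coeff: (-1)*(-1) - 1*(-2) = 1 - (-2) = 3
|a wedge b|^2 = 10^2 + (-1)^2 + 3^2
= 100 + 1 + 9
= 110


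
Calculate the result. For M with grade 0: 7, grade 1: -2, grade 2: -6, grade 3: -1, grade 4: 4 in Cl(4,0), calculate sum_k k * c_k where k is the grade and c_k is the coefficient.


Grade-weighted sum = sum of grade_k * coefficient_k
0*7 = 0
1*(-2) = -2
2*(-6) = -12
3*(-1) = -3
4*4 = 16
Total = 0 + (-2) + (-12) + (-3) + 16 = -1


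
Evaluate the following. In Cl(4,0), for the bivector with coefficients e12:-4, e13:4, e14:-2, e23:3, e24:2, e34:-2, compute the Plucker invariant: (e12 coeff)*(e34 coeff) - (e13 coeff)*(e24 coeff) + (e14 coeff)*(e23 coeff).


Plucker relation: af - be + cd
a*f = (-4)*(-2) = 8
b*e = 4*2 = 8
c*d = (-2)*3 = -6
af - be + cd = 8 - 8 + (-6)
= -6


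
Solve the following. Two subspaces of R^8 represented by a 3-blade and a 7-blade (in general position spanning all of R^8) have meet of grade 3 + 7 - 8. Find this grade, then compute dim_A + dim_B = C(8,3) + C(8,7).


Meet grade = grade(A) + grade(B) - n
= 3 + 7 - 8 = 2
C(8,3) = 56
C(8,7) = 8
dim_A + dim_B = 56 + 8 = 64


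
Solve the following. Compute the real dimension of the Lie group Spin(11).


Spin(n) double-covers SO(n); both have Lie algebra so(n) of dimension n(n-1)/2.
n = 11
n(n-1) = 11 * 10 = 110
dim Spin(11) = 110/2 = 55


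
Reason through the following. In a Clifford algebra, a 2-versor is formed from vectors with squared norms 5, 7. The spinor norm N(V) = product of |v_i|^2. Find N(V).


Spinor norm N(V) = |v1|^2 * |v2|^2 * ... * |v2|^2
= 5 * 7
Running product: 5, 35
N(V) = 35


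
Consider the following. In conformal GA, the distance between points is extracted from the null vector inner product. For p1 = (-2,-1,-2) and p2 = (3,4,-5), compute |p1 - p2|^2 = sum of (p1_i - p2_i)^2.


p1 - p2 = (-5, -5, 3)
|p1 - p2|^2 = (-5)^2 + (-5)^2 + 3^2
= 25 + 25 + 9
= 59


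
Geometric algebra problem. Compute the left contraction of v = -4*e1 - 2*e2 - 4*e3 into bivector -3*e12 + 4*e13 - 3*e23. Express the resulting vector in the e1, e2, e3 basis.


Left contraction v _| B = <vB>_1 (grade-1 part of the geometric product vB).
Using e1_|e12 = e2, e2_|e12 = -e1, e1_|e13 = e3, e3_|e13 = -e1, e2_|e23 = e3, e3_|e23 = -e2:
e1 coeff: -v2*b12 - v3*b13 = -(-2)*(-3) - (-4)*(4) = 10
e2 coeff: v1*b12 - v3*b23 = (-4)*(-3) - (-4)*(-3) = 0
e3 coeff: v1*b13 + v2*b23 = (-4)*(4) + (-2)*(-3) = -10
v _| B = 10*e1 + 0*e2 - 10*e3


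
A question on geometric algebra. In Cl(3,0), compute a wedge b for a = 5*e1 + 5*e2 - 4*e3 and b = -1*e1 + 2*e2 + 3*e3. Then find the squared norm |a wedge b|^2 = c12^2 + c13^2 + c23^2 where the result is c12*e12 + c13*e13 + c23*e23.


a wedge b = (a1*b2 - a2*b1)*e12 + (a1*b3 - a3*b1)*e13 + (a2*b3 - a3*b2)*e23
e12 coeff: 5*2 - 5*(-1) = 10 - (-5) = 15
e13 coeff: 5*3 - (-4)*(-1) = 15 - 4 = 11
e23 coeff: 5*3 - (-4)*2 = 15 - (-8) = 23
|a wedge b|^2 = 15^2 + 11^2 + 23^2
= 225 + 121 + 529
= 875


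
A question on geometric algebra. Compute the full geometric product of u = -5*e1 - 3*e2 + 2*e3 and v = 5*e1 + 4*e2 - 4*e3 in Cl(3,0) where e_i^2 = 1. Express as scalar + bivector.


In Cl(3,0): e_i^2 = 1, e_ie_j = -e_je_i for i != j.
Scalar part = u . v = (-5)*5 + (-3)*4 + 2*(-4)
= -25 + (-12) + (-8) = -45
e12 coeff = (-5)*4 - (-3)*5 = -20 - (-15) = -5
e13 coeff = (-5)*(-4) - 2*5 = 20 - 10 = 10
e23 coeff = (-3)*(-4) - 2*4 = 12 - 8 = 4
uv = -45 - 5*e12 + 10*e13 + 4*e23


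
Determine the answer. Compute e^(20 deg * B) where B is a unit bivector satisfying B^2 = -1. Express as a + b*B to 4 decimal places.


For a unit bivector B with B^2 = -1, the exponential series gives
e^(theta*B) = cos(theta) + sin(theta)*B (the GA analogue of Euler's formula).
theta = 20 degrees = 0.349066 rad
cos(20 deg) = 0.9397
sin(20 deg) = 0.3420
exp(theta*B) = 0.9397 + 0.3420*B


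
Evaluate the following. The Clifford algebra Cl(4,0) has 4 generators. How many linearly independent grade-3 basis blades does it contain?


Number of grade-k basis blades in Cl(p,q) with n = p + q is C(n, k).
n = 4 + 0 = 4
C(4, 3) = 4! / (3! * 1!)
= 24 / (6 * 1)
= 4


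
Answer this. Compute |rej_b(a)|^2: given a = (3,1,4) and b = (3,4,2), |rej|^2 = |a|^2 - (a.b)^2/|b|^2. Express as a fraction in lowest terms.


|a|^2 = 3^2 + 1^2 + 4^2 = 26
|b|^2 = 3^2 + 4^2 + 2^2 = 29
a . b = 3*3 + 1*4 + 4*2 = 21
(a.b)^2 = 21^2 = 441
|rej|^2 = 26 - 441/29
= (754 - 441)/29
= 313/29
In lowest terms: 313/29


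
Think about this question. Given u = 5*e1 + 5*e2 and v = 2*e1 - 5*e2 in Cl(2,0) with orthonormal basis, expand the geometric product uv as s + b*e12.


Expand: (5*e1 + 5*e2)(2*e1 - 5*e2)
= 5*2*e1e1 + 5*(-5)*e1e2 + 5*2*e2e1 + 5*(-5)*e2e2
Using e1^2 = e2^2 = 1, e2e1 = -e1e2:
Scalar part s = 5*2 + 5*(-5) = 10 + (-25) = -15
Bivector part b = 5*(-5) - 5*2 = -25 - 10 = -35
uv = -15 - 35*e12


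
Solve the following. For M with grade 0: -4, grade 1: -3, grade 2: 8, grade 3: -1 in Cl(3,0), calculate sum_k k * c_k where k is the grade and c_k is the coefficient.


Grade-weighted sum = sum of grade_k * coefficient_k
0*(-4) = 0
1*(-3) = -3
2*8 = 16
3*(-1) = -3
Total = 0 + (-3) + 16 + (-3) = 10


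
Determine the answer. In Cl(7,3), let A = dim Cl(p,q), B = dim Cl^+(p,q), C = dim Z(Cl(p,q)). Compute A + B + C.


n = 7 + 3 = 10
Total dim = 2^10 = 1024
Even subalgebra dim = 2^9 = 512
n is even, so center dim = 1
Sum = 1024 + 512 + 1 = 1537


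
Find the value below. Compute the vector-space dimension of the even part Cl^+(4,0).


Even subalgebra dimension = 2^(n-1)
n = 4 + 0 = 4
2^(4 - 1) = 2^3 = 8
Verification: sum of C(4,k) for even k = 1 + 6 + 1 = 8
Result = 8


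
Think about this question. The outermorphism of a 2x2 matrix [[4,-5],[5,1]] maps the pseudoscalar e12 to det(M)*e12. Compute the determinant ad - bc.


The outermorphism of a linear map f sends e1^e2 to f(e1)^f(e2).
f(e1) = 4*e1 + 5*e2
f(e2) = -5*e1 + 1*e2
f(e1) ^ f(e2) = (4*e1 + 5*e2) ^ (-5*e1 + 1*e2)
= 4*1*e12 + 5*(-5)*e21
= (4 - (-25))*e12
= 29*e12
Coefficient = 29


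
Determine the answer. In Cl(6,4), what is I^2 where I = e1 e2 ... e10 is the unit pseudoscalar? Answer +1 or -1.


The pseudoscalar I = e1...e_n (product of all n generators) of Cl(p,q) satisfies I^2 = (-1)^(q + n(n-1)/2).
p = 6, q = 4, n = p + q = 10
n(n-1)/2 = 10 * 9 / 2 = 45
Exponent = q + n(n-1)/2 = 4 + 45 = 49
I^2 = (-1)^49 = -1


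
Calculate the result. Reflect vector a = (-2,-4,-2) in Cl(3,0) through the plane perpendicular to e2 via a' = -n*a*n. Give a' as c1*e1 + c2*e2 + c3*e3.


Reflection formula: a' = -n*a*n, with n = e2 (unit vector, n^2 = 1).
For reflection through hyperplane perp to e2:
The component along e2 flips sign, others stay.
a = (-2, -4, -2)
a' = (-2, 4, -2)
a' = -2*e1 + 4*e2 - 2*e3


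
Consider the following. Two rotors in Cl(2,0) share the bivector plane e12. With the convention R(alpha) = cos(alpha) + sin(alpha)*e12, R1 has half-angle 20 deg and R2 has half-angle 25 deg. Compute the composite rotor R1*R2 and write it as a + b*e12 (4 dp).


Same-plane rotors commute and their half-angles add:
R1*R2 = cos(a1 + a2) + sin(a1 + a2)*e12.
a1 + a2 = 20 + 25 = 45 deg
cos(45 deg) = 0.7071
sin(45 deg) = 0.7071
R1*R2 = 0.7071 + 0.7071*e12


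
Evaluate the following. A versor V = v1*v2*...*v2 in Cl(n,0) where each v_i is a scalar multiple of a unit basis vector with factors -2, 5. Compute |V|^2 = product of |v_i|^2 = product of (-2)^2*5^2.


Each vector v_i has |v_i|^2 = s_i^2
Squared scales: (-2)^2 = 4, 5^2 = 25
|V|^2 = 4 * 25
= 100


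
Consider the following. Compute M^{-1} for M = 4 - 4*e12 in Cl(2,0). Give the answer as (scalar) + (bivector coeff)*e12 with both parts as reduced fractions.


M = 4 - 4*e12, where e12^2 = -1.
Since M commutes with its reverse ~M = a - b*e12, M * ~M = a^2 - b^2*e12^2 = a^2 + b^2.
So M^{-1} = ~M / (a^2 + b^2) = (a - b*e12)/(a^2 + b^2).
a^2 + b^2 = 16 + 16 = 32
Scalar part = 4/32 = 1/8
Bivector coeff = 4/32 = 1/8
M^{-1} = 1/8 + 1/8*e12


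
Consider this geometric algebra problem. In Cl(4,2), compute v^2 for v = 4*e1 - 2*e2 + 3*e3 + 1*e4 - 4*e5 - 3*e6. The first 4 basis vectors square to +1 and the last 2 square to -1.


v^2 = sum of c_i^2 * e_i^2
Positive signature terms (e_i^2 = +1): 4^2 + (-2)^2 + 3^2 + 1^2 = 30
Negative signature terms (e_j^2 = -1): (-4)^2 + (-3)^2 = 25
v^2 = 30 - 25 = 5


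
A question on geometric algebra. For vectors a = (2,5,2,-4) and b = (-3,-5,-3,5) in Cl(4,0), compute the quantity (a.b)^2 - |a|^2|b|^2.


a . b = 2*(-3) + 5*(-5) + 2*(-3) + (-4)*5
= -6 + (-25) + (-6) + (-20) = -57
|a|^2 = 2^2 + 5^2 + 2^2 + (-4)^2 = 49
|b|^2 = (-3)^2 + (-5)^2 + (-3)^2 + 5^2 = 68
(a.b)^2 = (-57)^2 = 3249
|a|^2 * |b|^2 = 49 * 68 = 3332
Result = 3249 - 3332 = -83


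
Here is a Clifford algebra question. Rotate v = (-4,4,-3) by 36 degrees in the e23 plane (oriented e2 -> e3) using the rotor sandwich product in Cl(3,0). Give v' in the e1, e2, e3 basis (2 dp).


Rotor R = cos(18deg) - sin(18deg)*e23
Rotation angle theta = 2 * 18 = 36 degrees in the e23 plane (e2 -> e3).
The component perpendicular to the plane (e1) is invariant: v'_1 = v1 = -4.00
cos(36deg) = 0.8090, sin(36deg) = 0.5878
v'_2 = v2*cos(theta) - v3*sin(theta) = 4*0.8090 - (-3)*0.5878 = 5.00
v'_3 = v2*sin(theta) + v3*cos(theta) = 4*0.5878 + (-3)*0.8090 = -0.08
v' = -4.00*e1 + 5.00*e2 - 0.08*e3


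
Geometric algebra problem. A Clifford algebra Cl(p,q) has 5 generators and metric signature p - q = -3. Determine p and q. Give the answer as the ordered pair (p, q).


We need p + q = 5 and p - q = -3.
Adding: 2p = 5 + (-3) = 2, so p = 1.
Then q = 5 - 1 = 4.
(p, q) = (1, 4)


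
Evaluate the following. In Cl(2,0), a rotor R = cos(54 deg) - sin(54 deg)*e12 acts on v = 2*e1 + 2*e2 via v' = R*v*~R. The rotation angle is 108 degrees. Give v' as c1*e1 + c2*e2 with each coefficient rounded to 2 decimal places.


Rotor R = cos(54deg) - sin(54deg)*e12
Rotation angle theta = 2 * 54 = 108 degrees
v' = R*v*~R rotates v by theta.
cos(108deg) = -0.3090, sin(108deg) = 0.9511
v'_1 = 2*cos(108deg) - 2*sin(108deg)
= 2*(-0.3090) - 2*0.9511
= -2.52
v'_2 = 2*sin(108deg) + 2*cos(108deg)
= 2*0.9511 + 2*(-0.3090)
= 1.28
v' = -2.52*e1 + 1.28*e2


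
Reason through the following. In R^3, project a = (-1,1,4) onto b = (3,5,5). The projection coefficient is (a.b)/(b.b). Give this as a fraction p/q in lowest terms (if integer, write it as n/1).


Projection coefficient = (a . b) / (b . b)
a . b = (-1)*3 + 1*5 + 4*5
= -3 + 5 + 20 = 22
b . b = 3^2 + 5^2 + 5^2
= 9 + 25 + 25 = 59
Coefficient = 22/59
In lowest terms: 22/59


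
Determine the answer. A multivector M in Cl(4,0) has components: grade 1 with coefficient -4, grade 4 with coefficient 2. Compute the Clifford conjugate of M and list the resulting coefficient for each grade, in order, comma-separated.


Clifford conjugate sign for grade k: (-1)^(k(k+1)/2)
Grade 1: (-1)^(1*2/2) = (-1)^1 = -1, coeff -4 -> 4
Grade 4: (-1)^(4*5/2) = (-1)^10 = 1, coeff 2 -> 2
Conjugated coefficients: 4, 2


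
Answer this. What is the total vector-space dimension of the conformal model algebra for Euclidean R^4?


The conformal model of R^4 uses Cl(5,1): the 4 Euclidean generators plus two extra orthogonal generators e+ (e+^2 = +1) and e- (e-^2 = -1), from which the null vectors e0, einf are built.
Number of generators m = 4 + 2 = 6.
dim Cl(p,q) = 2^m = 2^6 = 64


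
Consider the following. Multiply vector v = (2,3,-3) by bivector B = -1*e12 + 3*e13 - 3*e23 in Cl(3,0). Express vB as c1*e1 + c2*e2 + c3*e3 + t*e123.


vB has grade-1 (vector) and grade-3 (trivector) parts: vB = (v _| B) + (v ^ B).
Vector part <vB>_1:
  e1: -v2*b12 - v3*b13 = -(3)*(-1) - (-3)*(3) = 12
  e2: v1*b12 - v3*b23 = (2)*(-1) - (-3)*(-3) = -11
  e3: v1*b13 + v2*b23 = (2)*(3) + (3)*(-3) = -3
Trivector part <vB>_3:
  e123: v1*b23 - v2*b13 + v3*b12 = (2)*(-3) - (3)*(3) + (-3)*(-1) = -12
vB = 12*e1 - 11*e2 - 3*e3 - 12*e123


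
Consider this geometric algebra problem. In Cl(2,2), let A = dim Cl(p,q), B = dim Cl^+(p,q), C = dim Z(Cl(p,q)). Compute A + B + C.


n = 2 + 2 = 4
Total dim = 2^4 = 16
Even subalgebra dim = 2^3 = 8
n is even, so center dim = 1
Sum = 16 + 8 + 1 = 25


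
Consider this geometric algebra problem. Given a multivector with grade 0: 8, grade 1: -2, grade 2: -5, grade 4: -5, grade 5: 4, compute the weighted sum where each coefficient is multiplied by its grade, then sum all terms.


Grade-weighted sum = sum of grade_k * coefficient_k
0*8 = 0
1*(-2) = -2
2*(-5) = -10
4*(-5) = -20
5*4 = 20
Total = 0 + (-2) + (-10) + (-20) + 20 = -12


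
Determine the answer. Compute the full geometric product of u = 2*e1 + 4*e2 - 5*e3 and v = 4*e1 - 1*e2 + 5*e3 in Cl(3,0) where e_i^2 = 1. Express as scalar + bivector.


In Cl(3,0): e_i^2 = 1, e_ie_j = -e_je_i for i != j.
Scalar part = u . v = 2*4 + 4*(-1) + (-5)*5
= 8 + (-4) + (-25) = -21
e12 coeff = 2*(-1) - 4*4 = -2 - 16 = -18
e13 coeff = 2*5 - (-5)*4 = 10 - (-20) = 30
e23 coeff = 4*5 - (-5)*(-1) = 20 - 5 = 15
uv = -21 - 18*e12 + 30*e13 + 15*e23


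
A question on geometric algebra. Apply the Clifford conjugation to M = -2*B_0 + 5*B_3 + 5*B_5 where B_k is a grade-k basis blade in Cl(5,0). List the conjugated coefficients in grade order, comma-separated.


Clifford conjugate sign for grade k: (-1)^(k(k+1)/2)
Grade 0: (-1)^(0*1/2) = (-1)^0 = 1, coeff -2 -> -2
Grade 3: (-1)^(3*4/2) = (-1)^6 = 1, coeff 5 -> 5
Grade 5: (-1)^(5*6/2) = (-1)^15 = -1, coeff 5 -> -5
Conjugated coefficients: -2, 5, -5


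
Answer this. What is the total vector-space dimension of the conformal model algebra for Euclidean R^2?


The conformal model of R^2 uses Cl(3,1): the 2 Euclidean generators plus two extra orthogonal generators e+ (e+^2 = +1) and e- (e-^2 = -1), from which the null vectors e0, einf are built.
Number of generators m = 2 + 2 = 4.
dim Cl(p,q) = 2^m = 2^4 = 16


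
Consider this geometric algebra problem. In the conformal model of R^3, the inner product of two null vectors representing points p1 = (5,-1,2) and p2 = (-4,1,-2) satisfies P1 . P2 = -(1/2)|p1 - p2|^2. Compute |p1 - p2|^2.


p1 - p2 = (9, -2, 4)
|p1 - p2|^2 = 9^2 + (-2)^2 + 4^2
= 81 + 4 + 16
= 101


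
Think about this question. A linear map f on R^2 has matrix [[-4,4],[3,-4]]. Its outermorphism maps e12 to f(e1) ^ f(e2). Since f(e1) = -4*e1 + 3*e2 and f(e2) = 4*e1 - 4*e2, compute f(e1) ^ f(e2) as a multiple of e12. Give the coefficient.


The outermorphism of a linear map f sends e1^e2 to f(e1)^f(e2).
f(e1) = -4*e1 + 3*e2
f(e2) = 4*e1 - 4*e2
f(e1) ^ f(e2) = (-4*e1 + 3*e2) ^ (4*e1 - 4*e2)
= (-4)*(-4)*e12 + 3*4*e21
= (16 - 12)*e12
= 4*e12
Coefficient = 4


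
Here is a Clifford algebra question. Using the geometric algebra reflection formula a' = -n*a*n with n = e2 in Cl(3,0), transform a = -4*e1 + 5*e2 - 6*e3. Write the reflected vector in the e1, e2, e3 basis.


Reflection formula: a' = -n*a*n, with n = e2 (unit vector, n^2 = 1).
For reflection through hyperplane perp to e2:
The component along e2 flips sign, others stay.
a = (-4, 5, -6)
a' = (-4, -5, -6)
a' = -4*e1 - 5*e2 - 6*e3


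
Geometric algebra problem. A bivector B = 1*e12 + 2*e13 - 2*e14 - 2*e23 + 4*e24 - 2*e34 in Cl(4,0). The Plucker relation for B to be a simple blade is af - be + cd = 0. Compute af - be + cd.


Plucker relation: af - be + cd
a*f = 1*(-2) = -2
b*e = 2*4 = 8
c*d = (-2)*(-2) = 4
af - be + cd = -2 - 8 + 4
= -6


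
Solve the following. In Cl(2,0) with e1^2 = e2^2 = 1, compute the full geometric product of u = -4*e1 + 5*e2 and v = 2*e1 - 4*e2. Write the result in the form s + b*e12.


Expand: (-4*e1 + 5*e2)(2*e1 - 4*e2)
= (-4)*2*e1e1 + (-4)*(-4)*e1e2 + 5*2*e2e1 + 5*(-4)*e2e2
Using e1^2 = e2^2 = 1, e2e1 = -e1e2:
Scalar part s = (-4)*2 + 5*(-4) = -8 + (-20) = -28
Bivector part b = (-4)*(-4) - 5*2 = 16 - 10 = 6
uv = -28 + 6*e12


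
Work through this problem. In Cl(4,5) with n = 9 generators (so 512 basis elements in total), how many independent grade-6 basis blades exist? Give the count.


Number of grade-k basis blades in Cl(p,q) with n = p + q is C(n, k).
n = 4 + 5 = 9
C(9, 6) = 9! / (6! * 3!)
= 362880 / (720 * 6)
= 84


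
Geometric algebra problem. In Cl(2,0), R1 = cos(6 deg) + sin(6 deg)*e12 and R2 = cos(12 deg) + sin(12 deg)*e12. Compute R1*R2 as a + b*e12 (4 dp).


Same-plane rotors commute and their half-angles add:
R1*R2 = cos(a1 + a2) + sin(a1 + a2)*e12.
a1 + a2 = 6 + 12 = 18 deg
cos(18 deg) = 0.9511
sin(18 deg) = 0.3090
R1*R2 = 0.9511 + 0.3090*e12


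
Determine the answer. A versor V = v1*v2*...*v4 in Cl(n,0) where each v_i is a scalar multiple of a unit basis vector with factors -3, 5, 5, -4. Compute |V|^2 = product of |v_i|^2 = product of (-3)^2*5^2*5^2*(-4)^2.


Each vector v_i has |v_i|^2 = s_i^2
Squared scales: (-3)^2 = 9, 5^2 = 25, 5^2 = 25, (-4)^2 = 16
|V|^2 = 9 * 25 * 25 * 16
= 90000


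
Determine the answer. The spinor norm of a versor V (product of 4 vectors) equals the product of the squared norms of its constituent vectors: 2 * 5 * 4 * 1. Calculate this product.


Spinor norm N(V) = |v1|^2 * |v2|^2 * ... * |v4|^2
= 2 * 5 * 4 * 1
Running product: 2, 10, 40, 40
N(V) = 40


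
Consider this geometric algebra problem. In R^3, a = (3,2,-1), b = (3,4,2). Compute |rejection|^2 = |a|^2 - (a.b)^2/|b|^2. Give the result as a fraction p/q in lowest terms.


|a|^2 = 3^2 + 2^2 + (-1)^2 = 14
|b|^2 = 3^2 + 4^2 + 2^2 = 29
a . b = 3*3 + 2*4 + (-1)*2 = 15
(a.b)^2 = 15^2 = 225
|rej|^2 = 14 - 225/29
= (406 - 225)/29
= 181/29
In lowest terms: 181/29


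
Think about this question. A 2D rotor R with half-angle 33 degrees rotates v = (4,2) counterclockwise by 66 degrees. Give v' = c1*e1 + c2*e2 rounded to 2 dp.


Rotor R = cos(33deg) - sin(33deg)*e12
Rotation angle theta = 2 * 33 = 66 degrees
v' = R*v*~R rotates v by theta.
cos(66deg) = 0.4067, sin(66deg) = 0.9135
v'_1 = 4*cos(66deg) - 2*sin(66deg)
= 4*0.4067 - 2*0.9135
= -0.20
v'_2 = 4*sin(66deg) + 2*cos(66deg)
= 4*0.9135 + 2*0.4067
= 4.47
v' = -0.20*e1 + 4.47*e2


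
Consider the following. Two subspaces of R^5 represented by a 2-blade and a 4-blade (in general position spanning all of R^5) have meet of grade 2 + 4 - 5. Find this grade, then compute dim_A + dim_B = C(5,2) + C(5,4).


Meet grade = grade(A) + grade(B) - n
= 2 + 4 - 5 = 1
C(5,2) = 10
C(5,4) = 5
dim_A + dim_B = 10 + 5 = 15


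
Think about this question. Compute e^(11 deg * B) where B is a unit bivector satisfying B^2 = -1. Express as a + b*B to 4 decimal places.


For a unit bivector B with B^2 = -1, the exponential series gives
e^(theta*B) = cos(theta) + sin(theta)*B (the GA analogue of Euler's formula).
theta = 11 degrees = 0.191986 rad
cos(11 deg) = 0.9816
sin(11 deg) = 0.1908
exp(theta*B) = 0.9816 + 0.1908*B


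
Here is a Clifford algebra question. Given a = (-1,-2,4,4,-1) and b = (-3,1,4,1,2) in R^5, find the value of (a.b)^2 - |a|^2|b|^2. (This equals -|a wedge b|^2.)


a . b = (-1)*(-3) + (-2)*1 + 4*4 + 4*1 + (-1)*2
= 3 + (-2) + 16 + 4 + (-2) = 19
|a|^2 = (-1)^2 + (-2)^2 + 4^2 + 4^2 + (-1)^2 = 38
|b|^2 = (-3)^2 + 1^2 + 4^2 + 1^2 + 2^2 = 31
(a.b)^2 = 19^2 = 361
|a|^2 * |b|^2 = 38 * 31 = 1178
Result = 361 - 1178 = -817


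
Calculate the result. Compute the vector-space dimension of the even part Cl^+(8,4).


Even subalgebra dimension = 2^(n-1)
n = 8 + 4 = 12
2^(12 - 1) = 2^11 = 2048
Verification: sum of C(12,k) for even k = 1 + 66 + 495 + 924 + 495 + 66 + 1 = 2048
Result = 2048


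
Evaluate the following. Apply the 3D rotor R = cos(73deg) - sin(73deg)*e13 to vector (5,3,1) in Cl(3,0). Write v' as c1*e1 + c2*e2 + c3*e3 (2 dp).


Rotor R = cos(73deg) - sin(73deg)*e13
Rotation angle theta = 2 * 73 = 146 degrees in the e13 plane (e1 -> e3).
The component perpendicular to the plane (e2) is invariant: v'_2 = v2 = 3.00
cos(146deg) = -0.8290, sin(146deg) = 0.5592
v'_1 = v1*cos(theta) - v3*sin(theta) = 5*(-0.8290) - 1*0.5592 = -4.70
v'_3 = v1*sin(theta) + v3*cos(theta) = 5*0.5592 + 1*(-0.8290) = 1.97
v' = -4.70*e1 + 3.00*e2 + 1.97*e3


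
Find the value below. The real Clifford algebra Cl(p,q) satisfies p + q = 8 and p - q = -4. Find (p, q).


We need p + q = 8 and p - q = -4.
Adding: 2p = 8 + (-4) = 4, so p = 2.
Then q = 8 - 2 = 6.
(p, q) = (2, 6)


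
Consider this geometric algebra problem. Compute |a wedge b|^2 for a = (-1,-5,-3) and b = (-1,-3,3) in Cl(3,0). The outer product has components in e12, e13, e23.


a wedge b = (a1*b2 - a2*b1)*e12 + (a1*b3 - a3*b1)*e13 + (a2*b3 - a3*b2)*e23
e12 coeff: (-1)*(-3) - (-5)*(-1) = 3 - 5 = -2
e13 coeff: (-1)*3 - (-3)*(-1) = -3 - 3 = -6
e23 coeff: (-5)*3 - (-3)*(-3) = -15 - 9 = -24
|a wedge b|^2 = (-2)^2 + (-6)^2 + (-24)^2
= 4 + 36 + 576
= 616


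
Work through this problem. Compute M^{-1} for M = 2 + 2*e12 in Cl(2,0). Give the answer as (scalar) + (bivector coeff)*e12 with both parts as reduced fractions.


M = 2 + 2*e12, where e12^2 = -1.
Since M commutes with its reverse ~M = a - b*e12, M * ~M = a^2 - b^2*e12^2 = a^2 + b^2.
So M^{-1} = ~M / (a^2 + b^2) = (a - b*e12)/(a^2 + b^2).
a^2 + b^2 = 4 + 4 = 8
Scalar part = 2/8 = 1/4
Bivector coeff = -2/8 = -1/4
M^{-1} = 1/4 - 1/4*e12


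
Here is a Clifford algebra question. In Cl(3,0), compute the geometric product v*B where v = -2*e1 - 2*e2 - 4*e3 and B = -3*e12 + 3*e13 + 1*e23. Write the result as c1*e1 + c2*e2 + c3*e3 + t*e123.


vB has grade-1 (vector) and grade-3 (trivector) parts: vB = (v _| B) + (v ^ B).
Vector part <vB>_1:
  e1: -v2*b12 - v3*b13 = -(-2)*(-3) - (-4)*(3) = 6
  e2: v1*b12 - v3*b23 = (-2)*(-3) - (-4)*(1) = 10
  e3: v1*b13 + v2*b23 = (-2)*(3) + (-2)*(1) = -8
Trivector part <vB>_3:
  e123: v1*b23 - v2*b13 + v3*b12 = (-2)*(1) - (-2)*(3) + (-4)*(-3) = 16
vB = 6*e1 + 10*e2 - 8*e3 + 16*e123


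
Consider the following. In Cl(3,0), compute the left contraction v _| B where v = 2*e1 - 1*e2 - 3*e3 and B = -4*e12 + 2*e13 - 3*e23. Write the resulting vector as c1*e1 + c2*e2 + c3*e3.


Left contraction v _| B = <vB>_1 (grade-1 part of the geometric product vB).
Using e1_|e12 = e2, e2_|e12 = -e1, e1_|e13 = e3, e3_|e13 = -e1, e2_|e23 = e3, e3_|e23 = -e2:
e1 coeff: -v2*b12 - v3*b13 = -(-1)*(-4) - (-3)*(2) = 2
e2 coeff: v1*b12 - v3*b23 = (2)*(-4) - (-3)*(-3) = -17
e3 coeff: v1*b13 + v2*b23 = (2)*(2) + (-1)*(-3) = 7
v _| B = 2*e1 - 17*e2 + 7*e3


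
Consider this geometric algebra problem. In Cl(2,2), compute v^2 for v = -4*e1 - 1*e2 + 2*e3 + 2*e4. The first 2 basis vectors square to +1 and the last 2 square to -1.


v^2 = sum of c_i^2 * e_i^2
Positive signature terms (e_i^2 = +1): (-4)^2 + (-1)^2 = 17
Negative signature terms (e_j^2 = -1): 2^2 + 2^2 = 8
v^2 = 17 - 8 = 9


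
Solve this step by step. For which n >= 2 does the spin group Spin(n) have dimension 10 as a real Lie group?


dim Spin(n) = dim so(n) = n(n-1)/2.
Solve n(n-1)/2 = 10, i.e. n^2 - n - 20 = 0.
Discriminant = 1 + 8*10 = 81
n = (1 + sqrt(81))/2 = (1 + 9)/2 = 5


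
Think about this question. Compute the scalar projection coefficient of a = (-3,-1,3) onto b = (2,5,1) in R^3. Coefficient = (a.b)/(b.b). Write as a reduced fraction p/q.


Projection coefficient = (a . b) / (b . b)
a . b = (-3)*2 + (-1)*5 + 3*1
= -6 + (-5) + 3 = -8
b . b = 2^2 + 5^2 + 1^2
= 4 + 25 + 1 = 30
Coefficient = -8/30
In lowest terms: -4/15


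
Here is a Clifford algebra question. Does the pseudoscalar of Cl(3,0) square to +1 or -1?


The pseudoscalar I = e1...e_n (product of all n generators) of Cl(p,q) satisfies I^2 = (-1)^(q + n(n-1)/2).
p = 3, q = 0, n = p + q = 3
n(n-1)/2 = 3 * 2 / 2 = 3
Exponent = q + n(n-1)/2 = 0 + 3 = 3
I^2 = (-1)^3 = -1


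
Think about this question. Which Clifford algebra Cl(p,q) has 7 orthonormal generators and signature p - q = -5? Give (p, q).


We need p + q = 7 and p - q = -5.
Adding: 2p = 7 + (-5) = 2, so p = 1.
Then q = 7 - 1 = 6.
(p, q) = (1, 6)


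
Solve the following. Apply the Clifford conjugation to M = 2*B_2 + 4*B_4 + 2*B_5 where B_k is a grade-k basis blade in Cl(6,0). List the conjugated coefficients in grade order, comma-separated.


Clifford conjugate sign for grade k: (-1)^(k(k+1)/2)
Grade 2: (-1)^(2*3/2) = (-1)^3 = -1, coeff 2 -> -2
Grade 4: (-1)^(4*5/2) = (-1)^10 = 1, coeff 4 -> 4
Grade 5: (-1)^(5*6/2) = (-1)^15 = -1, coeff 2 -> -2
Conjugated coefficients: -2, 4, -2


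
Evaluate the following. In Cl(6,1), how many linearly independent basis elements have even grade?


Even subalgebra dimension = 2^(n-1)
n = 6 + 1 = 7
2^(7 - 1) = 2^6 = 64
Verification: sum of C(7,k) for even k = 1 + 21 + 35 + 7 = 64
Result = 64


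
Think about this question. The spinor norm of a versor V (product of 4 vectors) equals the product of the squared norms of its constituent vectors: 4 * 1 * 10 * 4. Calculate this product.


Spinor norm N(V) = |v1|^2 * |v2|^2 * ... * |v4|^2
= 4 * 1 * 10 * 4
Running product: 4, 4, 40, 160
N(V) = 160


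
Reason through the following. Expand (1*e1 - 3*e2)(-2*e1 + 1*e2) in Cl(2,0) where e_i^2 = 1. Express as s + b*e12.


Expand: (1*e1 - 3*e2)(-2*e1 + 1*e2)
= 1*(-2)*e1e1 + 1*1*e1e2 + (-3)*(-2)*e2e1 + (-3)*1*e2e2
Using e1^2 = e2^2 = 1, e2e1 = -e1e2:
Scalar part s = 1*(-2) + (-3)*1 = -2 + (-3) = -5
Bivector part b = 1*1 - (-3)*(-2) = 1 - 6 = -5
uv = -5 - 5*e12


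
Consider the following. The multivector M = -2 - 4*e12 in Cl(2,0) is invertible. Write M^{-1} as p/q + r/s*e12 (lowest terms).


M = -2 - 4*e12, where e12^2 = -1.
Since M commutes with its reverse ~M = a - b*e12, M * ~M = a^2 - b^2*e12^2 = a^2 + b^2.
So M^{-1} = ~M / (a^2 + b^2) = (a - b*e12)/(a^2 + b^2).
a^2 + b^2 = 4 + 16 = 20
Scalar part = -2/20 = -1/10
Bivector coeff = 4/20 = 1/5
M^{-1} = -1/10 + 1/5*e12


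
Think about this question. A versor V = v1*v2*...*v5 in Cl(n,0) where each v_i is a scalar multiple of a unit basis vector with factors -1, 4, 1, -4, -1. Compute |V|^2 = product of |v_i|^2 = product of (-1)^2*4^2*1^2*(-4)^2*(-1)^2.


Each vector v_i has |v_i|^2 = s_i^2
Squared scales: (-1)^2 = 1, 4^2 = 16, 1^2 = 1, (-4)^2 = 16, (-1)^2 = 1
|V|^2 = 1 * 16 * 1 * 16 * 1
= 256


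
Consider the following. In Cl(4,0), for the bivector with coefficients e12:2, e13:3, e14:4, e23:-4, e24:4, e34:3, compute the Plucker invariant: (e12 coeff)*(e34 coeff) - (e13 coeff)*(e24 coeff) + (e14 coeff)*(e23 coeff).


Plucker relation: af - be + cd
a*f = 2*3 = 6
b*e = 3*4 = 12
c*d = 4*(-4) = -16
af - be + cd = 6 - 12 + (-16)
= -22


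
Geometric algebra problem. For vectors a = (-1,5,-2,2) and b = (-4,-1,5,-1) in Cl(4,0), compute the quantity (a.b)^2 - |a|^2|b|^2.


a . b = (-1)*(-4) + 5*(-1) + (-2)*5 + 2*(-1)
= 4 + (-5) + (-10) + (-2) = -13
|a|^2 = (-1)^2 + 5^2 + (-2)^2 + 2^2 = 34
|b|^2 = (-4)^2 + (-1)^2 + 5^2 + (-1)^2 = 43
(a.b)^2 = (-13)^2 = 169
|a|^2 * |b|^2 = 34 * 43 = 1462
Result = 169 - 1462 = -1293


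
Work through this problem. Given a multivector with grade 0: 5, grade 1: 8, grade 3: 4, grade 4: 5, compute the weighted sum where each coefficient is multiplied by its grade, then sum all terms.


Grade-weighted sum = sum of grade_k * coefficient_k
0*5 = 0
1*8 = 8
3*4 = 12
4*5 = 20
Total = 0 + 8 + 12 + 20 = 40


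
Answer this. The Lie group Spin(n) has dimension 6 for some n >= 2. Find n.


dim Spin(n) = dim so(n) = n(n-1)/2.
Solve n(n-1)/2 = 6, i.e. n^2 - n - 12 = 0.
Discriminant = 1 + 8*6 = 49
n = (1 + sqrt(49))/2 = (1 + 7)/2 = 4


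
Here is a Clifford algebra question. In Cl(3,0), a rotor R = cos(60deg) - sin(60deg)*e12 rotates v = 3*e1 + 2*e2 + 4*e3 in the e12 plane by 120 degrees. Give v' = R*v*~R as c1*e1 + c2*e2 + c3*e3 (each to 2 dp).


Rotor R = cos(60deg) - sin(60deg)*e12
Rotation angle theta = 2 * 60 = 120 degrees in the e12 plane (e1 -> e2).
The component perpendicular to the plane (e3) is invariant: v'_3 = v3 = 4.00
cos(120deg) = -0.5000, sin(120deg) = 0.8660
v'_1 = v1*cos(theta) - v2*sin(theta) = 3*(-0.5000) - 2*0.8660 = -3.23
v'_2 = v1*sin(theta) + v2*cos(theta) = 3*0.8660 + 2*(-0.5000) = 1.60
v' = -3.23*e1 + 1.60*e2 + 4.00*e3


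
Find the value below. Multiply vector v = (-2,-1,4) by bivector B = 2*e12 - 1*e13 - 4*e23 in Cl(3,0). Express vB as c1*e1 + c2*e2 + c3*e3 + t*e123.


vB has grade-1 (vector) and grade-3 (trivector) parts: vB = (v _| B) + (v ^ B).
Vector part <vB>_1:
  e1: -v2*b12 - v3*b13 = -(-1)*(2) - (4)*(-1) = 6
  e2: v1*b12 - v3*b23 = (-2)*(2) - (4)*(-4) = 12
  e3: v1*b13 + v2*b23 = (-2)*(-1) + (-1)*(-4) = 6
Trivector part <vB>_3:
  e123: v1*b23 - v2*b13 + v3*b12 = (-2)*(-4) - (-1)*(-1) + (4)*(2) = 15
vB = 6*e1 + 12*e2 + 6*e3 + 15*e123


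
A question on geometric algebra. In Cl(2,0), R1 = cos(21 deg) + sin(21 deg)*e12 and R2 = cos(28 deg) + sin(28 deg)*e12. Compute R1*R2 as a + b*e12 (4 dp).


Same-plane rotors commute and their half-angles add:
R1*R2 = cos(a1 + a2) + sin(a1 + a2)*e12.
a1 + a2 = 21 + 28 = 49 deg
cos(49 deg) = 0.6561
sin(49 deg) = 0.7547
R1*R2 = 0.6561 + 0.7547*e12


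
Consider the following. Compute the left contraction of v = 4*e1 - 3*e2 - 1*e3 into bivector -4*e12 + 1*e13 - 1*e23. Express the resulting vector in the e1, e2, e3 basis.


Left contraction v _| B = <vB>_1 (grade-1 part of the geometric product vB).
Using e1_|e12 = e2, e2_|e12 = -e1, e1_|e13 = e3, e3_|e13 = -e1, e2_|e23 = e3, e3_|e23 = -e2:
e1 coeff: -v2*b12 - v3*b13 = -(-3)*(-4) - (-1)*(1) = -11
e2 coeff: v1*b12 - v3*b23 = (4)*(-4) - (-1)*(-1) = -17
e3 coeff: v1*b13 + v2*b23 = (4)*(1) + (-3)*(-1) = 7
v _| B = -11*e1 - 17*e2 + 7*e3


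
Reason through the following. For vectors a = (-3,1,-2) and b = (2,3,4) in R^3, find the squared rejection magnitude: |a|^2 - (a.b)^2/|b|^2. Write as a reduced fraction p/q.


|a|^2 = (-3)^2 + 1^2 + (-2)^2 = 14
|b|^2 = 2^2 + 3^2 + 4^2 = 29
a . b = (-3)*2 + 1*3 + (-2)*4 = -11
(a.b)^2 = (-11)^2 = 121
|rej|^2 = 14 - 121/29
= (406 - 121)/29
= 285/29
In lowest terms: 285/29


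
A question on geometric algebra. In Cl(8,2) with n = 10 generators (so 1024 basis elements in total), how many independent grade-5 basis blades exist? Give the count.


Number of grade-k basis blades in Cl(p,q) with n = p + q is C(n, k).
n = 8 + 2 = 10
C(10, 5) = 10! / (5! * 5!)
= 3628800 / (120 * 120)
= 252


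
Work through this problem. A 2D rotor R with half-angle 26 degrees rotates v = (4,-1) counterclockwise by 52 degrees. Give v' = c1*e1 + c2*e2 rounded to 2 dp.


Rotor R = cos(26deg) - sin(26deg)*e12
Rotation angle theta = 2 * 26 = 52 degrees
v' = R*v*~R rotates v by theta.
cos(52deg) = 0.6157, sin(52deg) = 0.7880
v'_1 = 4*cos(52deg) - (-1)*sin(52deg)
= 4*0.6157 - (-1)*0.7880
= 3.25
v'_2 = 4*sin(52deg) + (-1)*cos(52deg)
= 4*0.7880 + (-1)*0.6157
= 2.54
v' = 3.25*e1 + 2.54*e2


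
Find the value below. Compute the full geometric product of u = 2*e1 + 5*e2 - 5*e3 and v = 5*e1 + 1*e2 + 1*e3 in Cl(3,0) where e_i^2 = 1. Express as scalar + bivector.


In Cl(3,0): e_i^2 = 1, e_ie_j = -e_je_i for i != j.
Scalar part = u . v = 2*5 + 5*1 + (-5)*1
= 10 + 5 + (-5) = 10
e12 coeff = 2*1 - 5*5 = 2 - 25 = -23
e13 coeff = 2*1 - (-5)*5 = 2 - (-25) = 27
e23 coeff = 5*1 - (-5)*1 = 5 - (-5) = 10
uv = 10 - 23*e12 + 27*e13 + 10*e23


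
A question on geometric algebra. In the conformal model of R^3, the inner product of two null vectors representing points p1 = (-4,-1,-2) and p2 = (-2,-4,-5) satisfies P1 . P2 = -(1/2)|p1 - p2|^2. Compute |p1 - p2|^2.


p1 - p2 = (-2, 3, 3)
|p1 - p2|^2 = (-2)^2 + 3^2 + 3^2
= 4 + 9 + 9
= 22


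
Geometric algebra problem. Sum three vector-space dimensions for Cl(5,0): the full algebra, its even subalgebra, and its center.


n = 5 + 0 = 5
Total dim = 2^5 = 32
Even subalgebra dim = 2^4 = 16
n is odd, so center dim = 2
Sum = 32 + 16 + 2 = 50


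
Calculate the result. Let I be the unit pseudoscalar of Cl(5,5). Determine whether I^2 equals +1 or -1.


The pseudoscalar I = e1...e_n (product of all n generators) of Cl(p,q) satisfies I^2 = (-1)^(q + n(n-1)/2).
p = 5, q = 5, n = p + q = 10
n(n-1)/2 = 10 * 9 / 2 = 45
Exponent = q + n(n-1)/2 = 5 + 45 = 50
I^2 = (-1)^50 = +1


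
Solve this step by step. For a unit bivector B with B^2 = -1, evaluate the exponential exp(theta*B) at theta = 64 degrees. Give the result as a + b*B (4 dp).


For a unit bivector B with B^2 = -1, the exponential series gives
e^(theta*B) = cos(theta) + sin(theta)*B (the GA analogue of Euler's formula).
theta = 64 degrees = 1.117011 rad
cos(64 deg) = 0.4384
sin(64 deg) = 0.8988
exp(theta*B) = 0.4384 + 0.8988*B


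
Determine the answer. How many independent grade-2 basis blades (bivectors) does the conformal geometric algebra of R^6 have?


The conformal model of R^6 uses Cl(7,1) with m = 6 + 2 = 8 generators.
Number of grade-2 blades = C(m, 2) = C(8, 2)
= 8*7/2 = 28


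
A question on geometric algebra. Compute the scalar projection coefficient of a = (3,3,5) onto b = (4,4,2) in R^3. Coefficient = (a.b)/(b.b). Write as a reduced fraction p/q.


Projection coefficient = (a . b) / (b . b)
a . b = 3*4 + 3*4 + 5*2
= 12 + 12 + 10 = 34
b . b = 4^2 + 4^2 + 2^2
= 16 + 16 + 4 = 36
Coefficient = 34/36
In lowest terms: 17/18


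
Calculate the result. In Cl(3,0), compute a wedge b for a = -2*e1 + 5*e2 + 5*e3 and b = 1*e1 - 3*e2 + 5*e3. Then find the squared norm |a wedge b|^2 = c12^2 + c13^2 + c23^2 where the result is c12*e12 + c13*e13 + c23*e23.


a wedge b = (a1*b2 - a2*b1)*e12 + (a1*b3 - a3*b1)*e13 + (a2*b3 - a3*b2)*e23
e12 coeff: (-2)*(-3) - 5*1 = 6 - 5 = 1
e13 coeff: (-2)*5 - 5*1 = -10 - 5 = -15
e23 coeff: 5*5 - 5*(-3) = 25 - (-15) = 40
|a wedge b|^2 = 1^2 + (-15)^2 + 40^2
= 1 + 225 + 1600
= 1826


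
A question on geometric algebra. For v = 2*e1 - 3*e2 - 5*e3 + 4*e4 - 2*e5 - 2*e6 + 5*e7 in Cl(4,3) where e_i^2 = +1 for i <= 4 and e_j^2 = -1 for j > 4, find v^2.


v^2 = sum of c_i^2 * e_i^2
Positive signature terms (e_i^2 = +1): 2^2 + (-3)^2 + (-5)^2 + 4^2 = 54
Negative signature terms (e_j^2 = -1): (-2)^2 + (-2)^2 + 5^2 = 33
v^2 = 54 - 33 = 21


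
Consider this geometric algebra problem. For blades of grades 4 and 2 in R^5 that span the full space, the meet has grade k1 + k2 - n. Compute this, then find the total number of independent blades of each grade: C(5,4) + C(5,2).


Meet grade = grade(A) + grade(B) - n
= 4 + 2 - 5 = 1
C(5,4) = 5
C(5,2) = 10
dim_A + dim_B = 5 + 10 = 15


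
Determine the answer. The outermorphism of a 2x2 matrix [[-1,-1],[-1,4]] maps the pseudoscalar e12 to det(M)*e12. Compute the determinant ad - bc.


The outermorphism of a linear map f sends e1^e2 to f(e1)^f(e2).
f(e1) = -1*e1 - 1*e2
f(e2) = -1*e1 + 4*e2
f(e1) ^ f(e2) = (-1*e1 - 1*e2) ^ (-1*e1 + 4*e2)
= (-1)*4*e12 + (-1)*(-1)*e21
= (-4 - 1)*e12
= -5*e12
Coefficient = -5


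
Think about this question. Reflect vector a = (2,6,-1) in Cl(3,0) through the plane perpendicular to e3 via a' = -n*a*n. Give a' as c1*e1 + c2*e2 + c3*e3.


Reflection formula: a' = -n*a*n, with n = e3 (unit vector, n^2 = 1).
For reflection through hyperplane perp to e3:
The component along e3 flips sign, others stay.
a = (2, 6, -1)
a' = (2, 6, 1)
a' = 2*e1 + 6*e2 + 1*e3


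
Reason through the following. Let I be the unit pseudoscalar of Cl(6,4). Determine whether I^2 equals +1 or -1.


The pseudoscalar I = e1...e_n (product of all n generators) of Cl(p,q) satisfies I^2 = (-1)^(q + n(n-1)/2).
p = 6, q = 4, n = p + q = 10
n(n-1)/2 = 10 * 9 / 2 = 45
Exponent = q + n(n-1)/2 = 4 + 45 = 49
I^2 = (-1)^49 = -1


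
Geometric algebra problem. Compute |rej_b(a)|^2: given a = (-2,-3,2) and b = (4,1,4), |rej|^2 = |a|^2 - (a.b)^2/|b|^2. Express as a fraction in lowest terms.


|a|^2 = (-2)^2 + (-3)^2 + 2^2 = 17
|b|^2 = 4^2 + 1^2 + 4^2 = 33
a . b = (-2)*4 + (-3)*1 + 2*4 = -3
(a.b)^2 = (-3)^2 = 9
|rej|^2 = 17 - 9/33
= (561 - 9)/33
= 552/33
In lowest terms: 184/11


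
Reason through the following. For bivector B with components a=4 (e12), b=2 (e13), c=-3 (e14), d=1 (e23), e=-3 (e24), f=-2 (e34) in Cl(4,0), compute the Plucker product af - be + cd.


Plucker relation: af - be + cd
a*f = 4*(-2) = -8
b*e = 2*(-3) = -6
c*d = (-3)*1 = -3
af - be + cd = -8 - (-6) + (-3)
= -5


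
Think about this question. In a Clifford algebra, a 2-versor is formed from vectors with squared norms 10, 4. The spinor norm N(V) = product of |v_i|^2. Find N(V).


Spinor norm N(V) = |v1|^2 * |v2|^2 * ... * |v2|^2
= 10 * 4
Running product: 10, 40
N(V) = 40


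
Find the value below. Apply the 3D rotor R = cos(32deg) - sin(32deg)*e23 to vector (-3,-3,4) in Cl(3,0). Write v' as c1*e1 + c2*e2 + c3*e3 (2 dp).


Rotor R = cos(32deg) - sin(32deg)*e23
Rotation angle theta = 2 * 32 = 64 degrees in the e23 plane (e2 -> e3).
The component perpendicular to the plane (e1) is invariant: v'_1 = v1 = -3.00
cos(64deg) = 0.4384, sin(64deg) = 0.8988
v'_2 = v2*cos(theta) - v3*sin(theta) = -3*0.4384 - 4*0.8988 = -4.91
v'_3 = v2*sin(theta) + v3*cos(theta) = -3*0.8988 + 4*0.4384 = -0.94
v' = -3.00*e1 - 4.91*e2 - 0.94*e3
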